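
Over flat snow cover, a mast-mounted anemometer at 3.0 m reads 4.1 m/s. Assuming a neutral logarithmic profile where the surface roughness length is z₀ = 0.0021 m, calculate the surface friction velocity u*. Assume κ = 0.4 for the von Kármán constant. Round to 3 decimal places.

Log law: V(z) = (u*/κ) · ln(z/z₀) ⇒ u* = κ · V / ln(z/z₀)
u* = 0.4 × 4.1 / ln(3.0/0.0021) = 0.4 × 4.1 / 7.2644
   = 1.6400 / 7.2644 = 0.2258 m/s

u* ≈ 0.226 m/s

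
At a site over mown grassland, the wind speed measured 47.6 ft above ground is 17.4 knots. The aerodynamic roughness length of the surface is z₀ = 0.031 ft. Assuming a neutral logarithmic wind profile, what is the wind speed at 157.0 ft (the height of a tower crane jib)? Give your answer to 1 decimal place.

Log law: V(z) ∝ ln(z/z₀), so V₂/V₁ = ln(z₂/z₀) / ln(z₁/z₀).
ln(157.0/0.031) = 8.5300, ln(47.6/0.031) = 7.3366
V₂ = 17.4 × 8.5300/7.3366 = 17.4 × 1.1627 = 20.2304 knots

20.2 knots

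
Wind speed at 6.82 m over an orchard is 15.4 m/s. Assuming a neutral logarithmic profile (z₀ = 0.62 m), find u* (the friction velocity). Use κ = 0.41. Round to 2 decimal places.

Log law: V(z) = (u*/κ) · ln(z/z₀) ⇒ u* = κ · V / ln(z/z₀)
u* = 0.41 × 15.4 / ln(6.82/0.62) = 0.41 × 15.4 / 2.3979
   = 6.3140 / 2.3979 = 2.6331 m/s

u* ≈ 2.63 m/s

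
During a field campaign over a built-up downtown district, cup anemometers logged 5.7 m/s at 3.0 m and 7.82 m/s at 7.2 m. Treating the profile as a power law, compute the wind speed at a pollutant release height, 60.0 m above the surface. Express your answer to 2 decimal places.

First find α: α = ln(V₂/V₁)/ln(z₂/z₁) = ln(7.82/5.7)/ln(7.2/3.0) = 0.31622/0.87547 = 0.3612
Extrapolate from 7.2 m to 60.0 m: V₃ = 7.82 × (60.0/7.2)^0.3612 = 7.82 × 2.1508 = 16.8192 m/s

16.82 m/s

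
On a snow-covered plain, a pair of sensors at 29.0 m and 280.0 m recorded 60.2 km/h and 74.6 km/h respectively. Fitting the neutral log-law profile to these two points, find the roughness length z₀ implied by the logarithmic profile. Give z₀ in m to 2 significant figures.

Log law: V(z) ∝ ln(z/z₀). With r = V₁/V₂ = 60.2/74.6 = 0.80697,
r · ln(z₂/z₀) = ln(z₁/z₀) ⇒ ln z₀ = (ln z₁ − r·ln z₂)/(1 − r)
ln z₀ = (3.36730 − 0.80697×5.63479) / 0.19303 = -6.1121
z₀ = exp(-6.1121) = 0.002216 m

z₀ ≈ 0.0022 m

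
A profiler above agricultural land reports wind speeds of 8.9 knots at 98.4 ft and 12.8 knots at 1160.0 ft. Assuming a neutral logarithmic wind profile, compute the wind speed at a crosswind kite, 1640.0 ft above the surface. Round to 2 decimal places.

13.35 knots

Log law: V ∝ ln(z/z₀). From the pair, with r = V₁/V₂ = 0.69531,
ln z₀ = (ln z₁ − r·ln z₂)/(1 − r) = (4.5890 − 0.69531×7.0562)/0.30469 = -1.0411 → z₀ = 0.3531 ft
V₃ = V₁ · ln(z₃/z₀)/ln(z₁/z₀) = 8.9 × 8.4435/5.6301 = 13.3474 knots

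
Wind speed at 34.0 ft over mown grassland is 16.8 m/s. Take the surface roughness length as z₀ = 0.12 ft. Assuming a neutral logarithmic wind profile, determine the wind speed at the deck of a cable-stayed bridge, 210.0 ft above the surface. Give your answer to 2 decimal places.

Log law: V(z) ∝ ln(z/z₀), so V₂/V₁ = ln(z₂/z₀) / ln(z₁/z₀).
ln(210.0/0.12) = 7.4674, ln(34.0/0.12) = 5.6466
V₂ = 16.8 × 7.4674/5.6466 = 16.8 × 1.3224 = 22.2171 m/s

22.22 m/s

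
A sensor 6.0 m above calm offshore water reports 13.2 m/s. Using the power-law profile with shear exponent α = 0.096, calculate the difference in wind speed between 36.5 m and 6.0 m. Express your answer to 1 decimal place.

2.5 m/s

Power law: V₂ = V₁ · (z₂/z₁)^α = 13.2 × (6.0833)^0.096 = 15.6983 m/s
ΔV = 15.6983 − 13.2 = 2.4983 m/s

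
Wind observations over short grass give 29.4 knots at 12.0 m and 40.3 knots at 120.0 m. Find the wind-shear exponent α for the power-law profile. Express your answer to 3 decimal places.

Power law: V₂/V₁ = (z₂/z₁)^α ⇒ α = ln(V₂/V₁) / ln(z₂/z₁)
α = ln(40.3/29.4) / ln(120.0/12.0) = ln(1.3707) / ln(10.0000)
  = 0.31536 / 2.30259 = 0.13696

α ≈ 0.137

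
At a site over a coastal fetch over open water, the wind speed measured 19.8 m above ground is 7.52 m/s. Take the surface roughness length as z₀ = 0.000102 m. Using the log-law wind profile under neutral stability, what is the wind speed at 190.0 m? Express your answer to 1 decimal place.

8.9 m/s

Log law: V(z) ∝ ln(z/z₀), so V₂/V₁ = ln(z₂/z₀) / ln(z₁/z₀).
ln(190.0/0.000102) = 14.4376, ln(19.8/0.000102) = 12.1762
V₂ = 7.52 × 14.4376/12.1762 = 7.52 × 1.1857 = 8.9166 m/s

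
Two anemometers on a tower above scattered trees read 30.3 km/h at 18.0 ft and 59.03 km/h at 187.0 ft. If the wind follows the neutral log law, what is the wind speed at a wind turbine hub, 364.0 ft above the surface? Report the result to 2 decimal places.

Log law: V ∝ ln(z/z₀). From the pair, with r = V₁/V₂ = 0.51330,
ln z₀ = (ln z₁ − r·ln z₂)/(1 − r) = (2.8904 − 0.51330×5.2311)/0.48670 = 0.4217 → z₀ = 1.525 ft
V₃ = V₁ · ln(z₃/z₀)/ln(z₁/z₀) = 30.3 × 5.4754/2.4687 = 67.2050 km/h

67.20 km/h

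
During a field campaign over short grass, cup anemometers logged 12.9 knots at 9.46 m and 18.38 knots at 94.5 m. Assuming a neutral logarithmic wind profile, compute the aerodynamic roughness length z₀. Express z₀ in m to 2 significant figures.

z₀ ≈ 0.042 m

Log law: V(z) ∝ ln(z/z₀). With r = V₁/V₂ = 12.9/18.38 = 0.70185,
r · ln(z₂/z₀) = ln(z₁/z₀) ⇒ ln z₀ = (ln z₁ − r·ln z₂)/(1 − r)
ln z₀ = (2.24707 − 0.70185×4.54860) / 0.29815 = -3.1708
z₀ = exp(-3.1708) = 0.04197 m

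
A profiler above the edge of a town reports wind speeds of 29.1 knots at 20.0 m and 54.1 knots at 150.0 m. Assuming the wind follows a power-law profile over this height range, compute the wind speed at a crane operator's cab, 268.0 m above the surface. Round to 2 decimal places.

64.68 knots

First find α: α = ln(V₂/V₁)/ln(z₂/z₁) = ln(54.1/29.1)/ln(150.0/20.0) = 0.62010/2.01490 = 0.3078
Extrapolate from 150.0 m to 268.0 m: V₃ = 54.1 × (268.0/150.0)^0.3078 = 54.1 × 1.1955 = 64.6792 knots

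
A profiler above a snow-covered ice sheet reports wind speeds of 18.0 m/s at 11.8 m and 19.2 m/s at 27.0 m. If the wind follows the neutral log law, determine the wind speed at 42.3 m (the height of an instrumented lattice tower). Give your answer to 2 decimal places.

Log law: V ∝ ln(z/z₀). From the pair, with r = V₁/V₂ = 0.93750,
ln z₀ = (ln z₁ − r·ln z₂)/(1 − r) = (2.4681 − 0.93750×3.2958)/0.06250 = -9.9480 → z₀ = 0.00004783 m
V₃ = V₁ · ln(z₃/z₀)/ln(z₁/z₀) = 18.0 × 13.6927/12.4161 = 19.8509 m/s

19.85 m/s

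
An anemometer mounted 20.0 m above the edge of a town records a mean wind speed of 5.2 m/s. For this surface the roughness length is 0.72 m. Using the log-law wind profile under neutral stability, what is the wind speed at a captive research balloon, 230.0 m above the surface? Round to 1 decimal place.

9.0 m/s

Log law: V(z) ∝ ln(z/z₀), so V₂/V₁ = ln(z₂/z₀) / ln(z₁/z₀).
ln(230.0/0.72) = 5.7666, ln(20.0/0.72) = 3.3242
V₂ = 5.2 × 5.7666/3.3242 = 5.2 × 1.7347 = 9.0205 m/s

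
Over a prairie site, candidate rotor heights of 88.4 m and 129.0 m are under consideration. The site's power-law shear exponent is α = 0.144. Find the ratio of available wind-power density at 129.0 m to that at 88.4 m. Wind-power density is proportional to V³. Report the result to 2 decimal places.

Speed ratio: V_B/V_A = (z_B/z_A)^α = (129.0/88.4)^0.144 = (1.4593)^0.144 = 1.05593
Power-density ratio: P_B/P_A = (V_B/V_A)³ = (1.05593)³ = 1.17735

1.18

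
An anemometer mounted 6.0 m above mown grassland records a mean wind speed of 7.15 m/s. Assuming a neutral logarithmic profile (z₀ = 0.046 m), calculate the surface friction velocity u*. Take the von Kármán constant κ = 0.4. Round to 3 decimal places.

Log law: V(z) = (u*/κ) · ln(z/z₀) ⇒ u* = κ · V / ln(z/z₀)
u* = 0.4 × 7.15 / ln(6.0/0.046) = 0.4 × 7.15 / 4.8709
   = 2.8600 / 4.8709 = 0.5872 m/s

u* ≈ 0.587 m/s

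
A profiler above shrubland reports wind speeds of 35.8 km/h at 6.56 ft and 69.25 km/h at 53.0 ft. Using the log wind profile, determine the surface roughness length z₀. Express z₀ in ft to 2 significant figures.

z₀ ≈ 0.70 ft

Log law: V(z) ∝ ln(z/z₀). With r = V₁/V₂ = 35.8/69.25 = 0.51697,
r · ln(z₂/z₀) = ln(z₁/z₀) ⇒ ln z₀ = (ln z₁ − r·ln z₂)/(1 − r)
ln z₀ = (1.88099 − 0.51697×3.97029) / 0.48303 = -0.3551
z₀ = exp(-0.3551) = 0.7011 ft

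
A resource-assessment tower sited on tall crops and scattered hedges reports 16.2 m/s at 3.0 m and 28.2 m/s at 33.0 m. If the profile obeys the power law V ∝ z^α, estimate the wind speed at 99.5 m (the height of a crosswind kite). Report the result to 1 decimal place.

36.4 m/s

First find α: α = ln(V₂/V₁)/ln(z₂/z₁) = ln(28.2/16.2)/ln(33.0/3.0) = 0.55431/2.39790 = 0.2312
Extrapolate from 33.0 m to 99.5 m: V₃ = 28.2 × (99.5/33.0)^0.2312 = 28.2 × 1.2906 = 36.3956 m/s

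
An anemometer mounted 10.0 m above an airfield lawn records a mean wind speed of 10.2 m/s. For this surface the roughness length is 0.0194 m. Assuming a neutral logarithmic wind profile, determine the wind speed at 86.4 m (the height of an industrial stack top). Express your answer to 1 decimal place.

13.7 m/s

Log law: V(z) ∝ ln(z/z₀), so V₂/V₁ = ln(z₂/z₀) / ln(z₁/z₀).
ln(86.4/0.0194) = 8.4015, ln(10.0/0.0194) = 6.2451
V₂ = 10.2 × 8.4015/6.2451 = 10.2 × 1.3453 = 13.7220 m/s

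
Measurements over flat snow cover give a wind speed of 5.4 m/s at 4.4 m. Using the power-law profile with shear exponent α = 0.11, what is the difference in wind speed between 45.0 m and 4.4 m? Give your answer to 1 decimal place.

Power law: V₂ = V₁ · (z₂/z₁)^α = 5.4 × (10.2273)^0.11 = 6.9738 m/s
ΔV = 6.9738 − 5.4 = 1.5738 m/s

1.6 m/s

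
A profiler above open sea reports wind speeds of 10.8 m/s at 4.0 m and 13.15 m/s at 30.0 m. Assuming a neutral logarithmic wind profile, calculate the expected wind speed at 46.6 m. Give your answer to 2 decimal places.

Log law: V ∝ ln(z/z₀). From the pair, with r = V₁/V₂ = 0.82129,
ln z₀ = (ln z₁ − r·ln z₂)/(1 − r) = (1.3863 − 0.82129×3.4012)/0.17871 = -7.8737 → z₀ = 0.0003806 m
V₃ = V₁ · ln(z₃/z₀)/ln(z₁/z₀) = 10.8 × 11.7153/9.2600 = 13.6636 m/s

13.66 m/s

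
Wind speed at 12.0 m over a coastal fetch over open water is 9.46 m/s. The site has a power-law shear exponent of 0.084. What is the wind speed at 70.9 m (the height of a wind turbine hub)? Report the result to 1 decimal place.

11.0 m/s

Power-law profile: V₂ = V₁ · (z₂/z₁)^α
V₂ = 9.46 × (70.9/12.0)^0.084 = 9.46 × (5.9083)^0.084
    = 9.46 × 1.1609 = 10.9823 m/s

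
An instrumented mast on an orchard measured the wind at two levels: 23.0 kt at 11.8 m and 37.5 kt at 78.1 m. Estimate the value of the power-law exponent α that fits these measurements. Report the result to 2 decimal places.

α ≈ 0.26

Power law: V₂/V₁ = (z₂/z₁)^α ⇒ α = ln(V₂/V₁) / ln(z₂/z₁)
α = ln(37.5/23.0) / ln(78.1/11.8) = ln(1.6304) / ln(6.6186)
  = 0.48885 / 1.88989 = 0.25866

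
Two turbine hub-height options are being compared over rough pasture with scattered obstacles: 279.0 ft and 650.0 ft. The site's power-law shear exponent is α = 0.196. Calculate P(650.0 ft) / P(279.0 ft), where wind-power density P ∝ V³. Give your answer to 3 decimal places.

Speed ratio: V_B/V_A = (z_B/z_A)^α = (650.0/279.0)^0.196 = (2.3297)^0.196 = 1.18030
Power-density ratio: P_B/P_A = (V_B/V_A)³ = (1.18030)³ = 1.64429

1.644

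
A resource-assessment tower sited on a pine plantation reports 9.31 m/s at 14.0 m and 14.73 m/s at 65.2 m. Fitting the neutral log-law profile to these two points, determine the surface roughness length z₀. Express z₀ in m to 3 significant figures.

Log law: V(z) ∝ ln(z/z₀). With r = V₁/V₂ = 9.31/14.73 = 0.63204,
r · ln(z₂/z₀) = ln(z₁/z₀) ⇒ ln z₀ = (ln z₁ − r·ln z₂)/(1 − r)
ln z₀ = (2.63906 − 0.63204×4.17746) / 0.36796 = -0.0035
z₀ = exp(-0.0035) = 0.9965 m

z₀ ≈ 0.997 m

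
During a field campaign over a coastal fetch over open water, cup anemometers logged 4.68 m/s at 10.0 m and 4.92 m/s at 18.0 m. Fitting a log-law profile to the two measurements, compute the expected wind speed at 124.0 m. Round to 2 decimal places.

Log law: V ∝ ln(z/z₀). From the pair, with r = V₁/V₂ = 0.95122,
ln z₀ = (ln z₁ − r·ln z₂)/(1 − r) = (2.3026 − 0.95122×2.8904)/0.04878 = -9.1593 → z₀ = 0.0001052 m
V₃ = V₁ · ln(z₃/z₀)/ln(z₁/z₀) = 4.68 × 13.9795/11.4618 = 5.7080 m/s

5.71 m/s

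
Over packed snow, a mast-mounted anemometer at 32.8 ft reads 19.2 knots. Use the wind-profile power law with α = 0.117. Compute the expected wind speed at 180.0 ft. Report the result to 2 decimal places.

23.43 knots

Power-law profile: V₂ = V₁ · (z₂/z₁)^α
V₂ = 19.2 × (180.0/32.8)^0.117 = 19.2 × (5.4878)^0.117
    = 19.2 × 1.2204 = 23.4321 knots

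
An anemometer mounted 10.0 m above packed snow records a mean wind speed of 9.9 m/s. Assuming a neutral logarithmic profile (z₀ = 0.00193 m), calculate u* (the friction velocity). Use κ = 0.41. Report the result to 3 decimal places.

u* ≈ 0.475 m/s

Log law: V(z) = (u*/κ) · ln(z/z₀) ⇒ u* = κ · V / ln(z/z₀)
u* = 0.41 × 9.9 / ln(10.0/0.00193) = 0.41 × 9.9 / 8.5528
   = 4.0590 / 8.5528 = 0.4746 m/s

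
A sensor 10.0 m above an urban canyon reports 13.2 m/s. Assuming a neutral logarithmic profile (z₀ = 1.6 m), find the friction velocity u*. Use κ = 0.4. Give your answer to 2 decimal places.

u* ≈ 2.88 m/s

Log law: V(z) = (u*/κ) · ln(z/z₀) ⇒ u* = κ · V / ln(z/z₀)
u* = 0.4 × 13.2 / ln(10.0/1.6) = 0.4 × 13.2 / 1.8326
   = 5.2800 / 1.8326 = 2.8812 m/s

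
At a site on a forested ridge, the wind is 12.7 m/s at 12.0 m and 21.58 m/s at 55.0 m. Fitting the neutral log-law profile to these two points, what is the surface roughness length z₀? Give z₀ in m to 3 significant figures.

z₀ ≈ 1.36 m

Log law: V(z) ∝ ln(z/z₀). With r = V₁/V₂ = 12.7/21.58 = 0.58851,
r · ln(z₂/z₀) = ln(z₁/z₀) ⇒ ln z₀ = (ln z₁ − r·ln z₂)/(1 − r)
ln z₀ = (2.48491 − 0.58851×4.00733) / 0.41149 = 0.3076
z₀ = exp(0.3076) = 1.360 m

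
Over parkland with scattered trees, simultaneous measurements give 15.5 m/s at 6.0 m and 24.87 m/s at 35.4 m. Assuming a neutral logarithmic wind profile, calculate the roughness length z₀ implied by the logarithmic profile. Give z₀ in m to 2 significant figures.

z₀ ≈ 0.32 m

Log law: V(z) ∝ ln(z/z₀). With r = V₁/V₂ = 15.5/24.87 = 0.62324,
r · ln(z₂/z₀) = ln(z₁/z₀) ⇒ ln z₀ = (ln z₁ − r·ln z₂)/(1 − r)
ln z₀ = (1.79176 − 0.62324×3.56671) / 0.37676 = -1.1444
z₀ = exp(-1.1444) = 0.3184 m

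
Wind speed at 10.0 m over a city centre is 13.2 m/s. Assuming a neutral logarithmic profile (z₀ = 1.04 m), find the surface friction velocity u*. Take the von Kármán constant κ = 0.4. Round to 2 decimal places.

u* ≈ 2.33 m/s

Log law: V(z) = (u*/κ) · ln(z/z₀) ⇒ u* = κ · V / ln(z/z₀)
u* = 0.4 × 13.2 / ln(10.0/1.04) = 0.4 × 13.2 / 2.2634
   = 5.2800 / 2.2634 = 2.3328 m/s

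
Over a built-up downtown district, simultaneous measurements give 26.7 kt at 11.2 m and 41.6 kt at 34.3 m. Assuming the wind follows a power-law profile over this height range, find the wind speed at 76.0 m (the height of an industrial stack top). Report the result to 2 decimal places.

First find α: α = ln(V₂/V₁)/ln(z₂/z₁) = ln(41.6/26.7)/ln(34.3/11.2) = 0.44344/1.11923 = 0.3962
Extrapolate from 34.3 m to 76.0 m: V₃ = 41.6 × (76.0/34.3)^0.3962 = 41.6 × 1.3705 = 57.0148 kt

57.01 kt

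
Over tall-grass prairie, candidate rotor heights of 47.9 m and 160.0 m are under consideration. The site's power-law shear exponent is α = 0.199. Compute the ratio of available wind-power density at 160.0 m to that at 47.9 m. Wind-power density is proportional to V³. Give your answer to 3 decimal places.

Speed ratio: V_B/V_A = (z_B/z_A)^α = (160.0/47.9)^0.199 = (3.3403)^0.199 = 1.27126
Power-density ratio: P_B/P_A = (V_B/V_A)³ = (1.27126)³ = 2.05447

2.054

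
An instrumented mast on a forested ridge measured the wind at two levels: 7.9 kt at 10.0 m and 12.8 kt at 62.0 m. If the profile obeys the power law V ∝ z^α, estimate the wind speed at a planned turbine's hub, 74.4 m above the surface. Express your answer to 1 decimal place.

13.4 kt

First find α: α = ln(V₂/V₁)/ln(z₂/z₁) = ln(12.8/7.9)/ln(62.0/10.0) = 0.48258/1.82455 = 0.2645
Extrapolate from 62.0 m to 74.4 m: V₃ = 12.8 × (74.4/62.0)^0.2645 = 12.8 × 1.0494 = 13.4324 kt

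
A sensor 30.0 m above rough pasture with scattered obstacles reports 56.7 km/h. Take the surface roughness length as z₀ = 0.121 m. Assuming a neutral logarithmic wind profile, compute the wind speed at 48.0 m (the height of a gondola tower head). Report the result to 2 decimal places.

61.53 km/h

Log law: V(z) ∝ ln(z/z₀), so V₂/V₁ = ln(z₂/z₀) / ln(z₁/z₀).
ln(48.0/0.121) = 5.9832, ln(30.0/0.121) = 5.5132
V₂ = 56.7 × 5.9832/5.5132 = 56.7 × 1.0853 = 61.5337 km/h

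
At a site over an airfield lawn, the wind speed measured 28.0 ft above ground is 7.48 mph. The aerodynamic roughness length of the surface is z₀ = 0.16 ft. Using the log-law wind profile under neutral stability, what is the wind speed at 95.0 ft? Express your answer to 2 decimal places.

Log law: V(z) ∝ ln(z/z₀), so V₂/V₁ = ln(z₂/z₀) / ln(z₁/z₀).
ln(95.0/0.16) = 6.3865, ln(28.0/0.16) = 5.1648
V₂ = 7.48 × 6.3865/5.1648 = 7.48 × 1.2365 = 9.2493 mph

9.25 mph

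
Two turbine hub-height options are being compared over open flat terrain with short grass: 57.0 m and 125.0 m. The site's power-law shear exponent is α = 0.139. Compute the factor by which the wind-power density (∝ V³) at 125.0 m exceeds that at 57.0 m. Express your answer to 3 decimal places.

Speed ratio: V_B/V_A = (z_B/z_A)^α = (125.0/57.0)^0.139 = (2.1930)^0.139 = 1.11533
Power-density ratio: P_B/P_A = (V_B/V_A)³ = (1.11533)³ = 1.38743

1.387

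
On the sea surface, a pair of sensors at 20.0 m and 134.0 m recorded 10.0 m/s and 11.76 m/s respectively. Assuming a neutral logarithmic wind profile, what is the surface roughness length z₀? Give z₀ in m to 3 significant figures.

Log law: V(z) ∝ ln(z/z₀). With r = V₁/V₂ = 10.0/11.76 = 0.85034,
r · ln(z₂/z₀) = ln(z₁/z₀) ⇒ ln z₀ = (ln z₁ − r·ln z₂)/(1 − r)
ln z₀ = (2.99573 − 0.85034×4.89784) / 0.14966 = -7.8117
z₀ = exp(-7.8117) = 0.0004050 m

z₀ ≈ 0.000405 m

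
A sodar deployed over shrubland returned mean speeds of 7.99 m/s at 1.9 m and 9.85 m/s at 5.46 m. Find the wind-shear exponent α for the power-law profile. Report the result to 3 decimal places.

Power law: V₂/V₁ = (z₂/z₁)^α ⇒ α = ln(V₂/V₁) / ln(z₂/z₁)
α = ln(9.85/7.99) / ln(5.46/1.9) = ln(1.2328) / ln(2.8737)
  = 0.20928 / 1.05559 = 0.19826

α ≈ 0.198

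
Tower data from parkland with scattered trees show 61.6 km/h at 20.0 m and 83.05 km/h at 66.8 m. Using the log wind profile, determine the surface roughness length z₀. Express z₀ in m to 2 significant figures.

Log law: V(z) ∝ ln(z/z₀). With r = V₁/V₂ = 61.6/83.05 = 0.74172,
r · ln(z₂/z₀) = ln(z₁/z₀) ⇒ ln z₀ = (ln z₁ − r·ln z₂)/(1 − r)
ln z₀ = (2.99573 − 0.74172×4.20170) / 0.25828 = -0.4676
z₀ = exp(-0.4676) = 0.6265 m

z₀ ≈ 0.63 m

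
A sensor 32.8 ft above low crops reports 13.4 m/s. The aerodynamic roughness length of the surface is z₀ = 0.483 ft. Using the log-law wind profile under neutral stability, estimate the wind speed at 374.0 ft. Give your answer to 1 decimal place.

21.1 m/s

Log law: V(z) ∝ ln(z/z₀), so V₂/V₁ = ln(z₂/z₀) / ln(z₁/z₀).
ln(374.0/0.483) = 6.6520, ln(32.8/0.483) = 4.2182
V₂ = 13.4 × 6.6520/4.2182 = 13.4 × 1.5770 = 21.1316 m/s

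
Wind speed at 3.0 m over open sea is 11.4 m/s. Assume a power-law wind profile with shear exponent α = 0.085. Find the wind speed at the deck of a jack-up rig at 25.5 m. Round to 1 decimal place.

Power-law profile: V₂ = V₁ · (z₂/z₁)^α
V₂ = 11.4 × (25.5/3.0)^0.085 = 11.4 × (8.5000)^0.085
    = 11.4 × 1.1995 = 13.6743 m/s

13.7 m/s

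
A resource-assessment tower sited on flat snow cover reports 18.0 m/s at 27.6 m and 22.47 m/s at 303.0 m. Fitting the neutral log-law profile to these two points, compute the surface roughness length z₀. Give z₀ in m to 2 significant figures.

Log law: V(z) ∝ ln(z/z₀). With r = V₁/V₂ = 18.0/22.47 = 0.80107,
r · ln(z₂/z₀) = ln(z₁/z₀) ⇒ ln z₀ = (ln z₁ − r·ln z₂)/(1 − r)
ln z₀ = (3.31782 − 0.80107×5.71373) / 0.19893 = -6.3302
z₀ = exp(-6.3302) = 0.001782 m

z₀ ≈ 0.0018 m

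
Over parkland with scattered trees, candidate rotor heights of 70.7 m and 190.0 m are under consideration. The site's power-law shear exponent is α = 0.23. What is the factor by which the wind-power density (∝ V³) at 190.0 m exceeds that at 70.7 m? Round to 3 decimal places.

1.978

Speed ratio: V_B/V_A = (z_B/z_A)^α = (190.0/70.7)^0.23 = (2.6874)^0.23 = 1.25530
Power-density ratio: P_B/P_A = (V_B/V_A)³ = (1.25530)³ = 1.97807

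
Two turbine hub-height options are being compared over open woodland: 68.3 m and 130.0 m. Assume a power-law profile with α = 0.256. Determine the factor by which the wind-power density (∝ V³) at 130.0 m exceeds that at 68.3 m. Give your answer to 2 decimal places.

Speed ratio: V_B/V_A = (z_B/z_A)^α = (130.0/68.3)^0.256 = (1.9034)^0.256 = 1.17912
Power-density ratio: P_B/P_A = (V_B/V_A)³ = (1.17912)³ = 1.63936

1.64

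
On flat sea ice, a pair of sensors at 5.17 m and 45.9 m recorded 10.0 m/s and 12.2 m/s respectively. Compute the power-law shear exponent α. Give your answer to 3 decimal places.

α ≈ 0.091

Power law: V₂/V₁ = (z₂/z₁)^α ⇒ α = ln(V₂/V₁) / ln(z₂/z₁)
α = ln(12.2/10.0) / ln(45.9/5.17) = ln(1.2200) / ln(8.8781)
  = 0.19885 / 2.18359 = 0.09107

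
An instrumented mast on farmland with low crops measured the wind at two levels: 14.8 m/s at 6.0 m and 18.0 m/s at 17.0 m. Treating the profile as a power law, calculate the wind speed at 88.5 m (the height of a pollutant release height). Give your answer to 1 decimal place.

24.5 m/s

First find α: α = ln(V₂/V₁)/ln(z₂/z₁) = ln(18.0/14.8)/ln(17.0/6.0) = 0.19574/1.04145 = 0.1880
Extrapolate from 17.0 m to 88.5 m: V₃ = 18.0 × (88.5/17.0)^0.1880 = 18.0 × 1.3635 = 24.5437 m/s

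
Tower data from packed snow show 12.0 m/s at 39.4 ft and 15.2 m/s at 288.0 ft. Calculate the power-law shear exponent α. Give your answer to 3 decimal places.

Power law: V₂/V₁ = (z₂/z₁)^α ⇒ α = ln(V₂/V₁) / ln(z₂/z₁)
α = ln(15.2/12.0) / ln(288.0/39.4) = ln(1.2667) / ln(7.3096)
  = 0.23639 / 1.98919 = 0.11884

α ≈ 0.119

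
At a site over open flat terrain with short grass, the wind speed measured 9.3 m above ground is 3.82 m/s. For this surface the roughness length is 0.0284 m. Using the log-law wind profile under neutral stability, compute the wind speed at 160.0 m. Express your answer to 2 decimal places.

Log law: V(z) ∝ ln(z/z₀), so V₂/V₁ = ln(z₂/z₀) / ln(z₁/z₀).
ln(160.0/0.0284) = 8.6365, ln(9.3/0.0284) = 5.7914
V₂ = 3.82 × 8.6365/5.7914 = 3.82 × 1.4913 = 5.6967 m/s

5.70 m/s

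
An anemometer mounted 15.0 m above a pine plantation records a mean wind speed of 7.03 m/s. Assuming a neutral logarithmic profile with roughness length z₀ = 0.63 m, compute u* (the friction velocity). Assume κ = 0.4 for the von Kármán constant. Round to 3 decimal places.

u* ≈ 0.887 m/s

Log law: V(z) = (u*/κ) · ln(z/z₀) ⇒ u* = κ · V / ln(z/z₀)
u* = 0.4 × 7.03 / ln(15.0/0.63) = 0.4 × 7.03 / 3.1701
   = 2.8120 / 3.1701 = 0.8870 m/s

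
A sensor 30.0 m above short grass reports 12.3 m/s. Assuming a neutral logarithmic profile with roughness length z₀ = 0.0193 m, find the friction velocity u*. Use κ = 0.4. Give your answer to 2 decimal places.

Log law: V(z) = (u*/κ) · ln(z/z₀) ⇒ u* = κ · V / ln(z/z₀)
u* = 0.4 × 12.3 / ln(30.0/0.0193) = 0.4 × 12.3 / 7.3488
   = 4.9200 / 7.3488 = 0.6695 m/s

u* ≈ 0.67 m/s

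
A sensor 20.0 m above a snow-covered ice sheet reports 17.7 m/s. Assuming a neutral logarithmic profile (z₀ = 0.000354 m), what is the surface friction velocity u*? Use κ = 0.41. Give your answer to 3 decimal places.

u* ≈ 0.663 m/s

Log law: V(z) = (u*/κ) · ln(z/z₀) ⇒ u* = κ · V / ln(z/z₀)
u* = 0.41 × 17.7 / ln(20.0/0.000354) = 0.41 × 17.7 / 10.9419
   = 7.2570 / 10.9419 = 0.6632 m/s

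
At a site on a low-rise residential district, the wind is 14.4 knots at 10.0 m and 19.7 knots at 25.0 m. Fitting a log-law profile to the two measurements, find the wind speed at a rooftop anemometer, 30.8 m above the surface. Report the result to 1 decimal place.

20.9 knots

Log law: V ∝ ln(z/z₀). From the pair, with r = V₁/V₂ = 0.73096,
ln z₀ = (ln z₁ − r·ln z₂)/(1 − r) = (2.3026 − 0.73096×3.2189)/0.26904 = -0.1870 → z₀ = 0.8295 m
V₃ = V₁ · ln(z₃/z₀)/ln(z₁/z₀) = 14.4 × 3.6145/2.4895 = 20.9068 knots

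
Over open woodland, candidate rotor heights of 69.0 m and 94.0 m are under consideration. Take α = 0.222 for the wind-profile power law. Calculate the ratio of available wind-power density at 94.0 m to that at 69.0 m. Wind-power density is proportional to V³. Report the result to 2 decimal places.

1.23

Speed ratio: V_B/V_A = (z_B/z_A)^α = (94.0/69.0)^0.222 = (1.3623)^0.222 = 1.07105
Power-density ratio: P_B/P_A = (V_B/V_A)³ = (1.07105)³ = 1.22865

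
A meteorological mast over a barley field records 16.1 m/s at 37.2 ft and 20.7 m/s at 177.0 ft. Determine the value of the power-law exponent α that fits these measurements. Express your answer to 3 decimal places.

α ≈ 0.161

Power law: V₂/V₁ = (z₂/z₁)^α ⇒ α = ln(V₂/V₁) / ln(z₂/z₁)
α = ln(20.7/16.1) / ln(177.0/37.2) = ln(1.2857) / ln(4.7581)
  = 0.25131 / 1.55984 = 0.16112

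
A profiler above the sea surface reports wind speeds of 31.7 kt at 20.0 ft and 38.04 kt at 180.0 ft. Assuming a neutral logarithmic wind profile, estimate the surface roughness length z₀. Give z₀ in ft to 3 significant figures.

Log law: V(z) ∝ ln(z/z₀). With r = V₁/V₂ = 31.7/38.04 = 0.83333,
r · ln(z₂/z₀) = ln(z₁/z₀) ⇒ ln z₀ = (ln z₁ − r·ln z₂)/(1 − r)
ln z₀ = (2.99573 − 0.83333×5.19296) / 0.16667 = -7.9904
z₀ = exp(-7.9904) = 0.0003387 ft

z₀ ≈ 0.000339 ft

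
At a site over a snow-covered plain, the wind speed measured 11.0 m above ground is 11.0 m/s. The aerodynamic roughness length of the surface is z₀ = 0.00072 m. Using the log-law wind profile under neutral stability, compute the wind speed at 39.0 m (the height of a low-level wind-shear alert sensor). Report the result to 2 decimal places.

12.45 m/s

Log law: V(z) ∝ ln(z/z₀), so V₂/V₁ = ln(z₂/z₀) / ln(z₁/z₀).
ln(39.0/0.00072) = 10.8998, ln(11.0/0.00072) = 9.6342
V₂ = 11.0 × 10.8998/9.6342 = 11.0 × 1.1314 = 12.4451 m/s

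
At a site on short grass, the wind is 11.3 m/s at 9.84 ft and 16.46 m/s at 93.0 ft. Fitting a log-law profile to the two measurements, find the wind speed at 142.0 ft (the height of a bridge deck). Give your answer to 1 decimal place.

17.4 m/s

Log law: V ∝ ln(z/z₀). From the pair, with r = V₁/V₂ = 0.68651,
ln z₀ = (ln z₁ − r·ln z₂)/(1 − r) = (2.2865 − 0.68651×4.5326)/0.31349 = -2.6324 → z₀ = 0.07190 ft
V₃ = V₁ · ln(z₃/z₀)/ln(z₁/z₀) = 11.3 × 7.5883/4.9189 = 17.4323 m/s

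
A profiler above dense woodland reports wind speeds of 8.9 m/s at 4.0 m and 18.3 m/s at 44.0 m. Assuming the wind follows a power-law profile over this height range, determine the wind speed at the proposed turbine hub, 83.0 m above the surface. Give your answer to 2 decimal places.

22.15 m/s

First find α: α = ln(V₂/V₁)/ln(z₂/z₁) = ln(18.3/8.9)/ln(44.0/4.0) = 0.72085/2.39790 = 0.3006
Extrapolate from 44.0 m to 83.0 m: V₃ = 18.3 × (83.0/44.0)^0.3006 = 18.3 × 1.2102 = 22.1467 m/s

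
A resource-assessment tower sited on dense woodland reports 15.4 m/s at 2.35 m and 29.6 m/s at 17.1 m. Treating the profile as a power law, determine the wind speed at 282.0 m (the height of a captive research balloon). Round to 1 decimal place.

74.5 m/s

First find α: α = ln(V₂/V₁)/ln(z₂/z₁) = ln(29.6/15.4)/ln(17.1/2.35) = 0.65341/1.98466 = 0.3292
Extrapolate from 17.1 m to 282.0 m: V₃ = 29.6 × (282.0/17.1)^0.3292 = 29.6 × 2.5163 = 74.4810 m/s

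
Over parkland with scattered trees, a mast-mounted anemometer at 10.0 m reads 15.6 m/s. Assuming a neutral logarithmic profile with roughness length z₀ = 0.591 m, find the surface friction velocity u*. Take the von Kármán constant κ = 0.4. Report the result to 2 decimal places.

Log law: V(z) = (u*/κ) · ln(z/z₀) ⇒ u* = κ · V / ln(z/z₀)
u* = 0.4 × 15.6 / ln(10.0/0.591) = 0.4 × 15.6 / 2.8285
   = 6.2400 / 2.8285 = 2.2061 m/s

u* ≈ 2.21 m/s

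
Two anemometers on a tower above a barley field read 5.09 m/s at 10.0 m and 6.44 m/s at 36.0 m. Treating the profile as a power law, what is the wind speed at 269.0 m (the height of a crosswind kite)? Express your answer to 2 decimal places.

First find α: α = ln(V₂/V₁)/ln(z₂/z₁) = ln(6.44/5.09)/ln(36.0/10.0) = 0.23525/1.28093 = 0.1837
Extrapolate from 36.0 m to 269.0 m: V₃ = 6.44 × (269.0/36.0)^0.1837 = 6.44 × 1.4468 = 9.3175 m/s

9.32 m/s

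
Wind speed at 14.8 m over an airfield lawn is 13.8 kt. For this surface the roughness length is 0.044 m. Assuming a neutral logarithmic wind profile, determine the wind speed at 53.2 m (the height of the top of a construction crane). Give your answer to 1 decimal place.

16.8 kt

Log law: V(z) ∝ ln(z/z₀), so V₂/V₁ = ln(z₂/z₀) / ln(z₁/z₀).
ln(53.2/0.044) = 7.0976, ln(14.8/0.044) = 5.8182
V₂ = 13.8 × 7.0976/5.8182 = 13.8 × 1.2199 = 16.8346 kt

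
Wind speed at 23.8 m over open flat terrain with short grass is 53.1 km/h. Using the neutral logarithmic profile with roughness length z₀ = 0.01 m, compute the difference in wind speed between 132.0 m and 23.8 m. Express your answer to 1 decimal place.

Log law: V₂ = V₁ · ln(z₂/z₀)/ln(z₁/z₀) = 53.1 × 9.4880/7.7749 = 64.8001 km/h
ΔV = 64.8001 − 53.1 = 11.7001 km/h

11.7 km/h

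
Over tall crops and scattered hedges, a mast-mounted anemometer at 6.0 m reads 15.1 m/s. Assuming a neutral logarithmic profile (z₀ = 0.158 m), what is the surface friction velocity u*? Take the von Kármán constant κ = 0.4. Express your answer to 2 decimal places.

u* ≈ 1.66 m/s

Log law: V(z) = (u*/κ) · ln(z/z₀) ⇒ u* = κ · V / ln(z/z₀)
u* = 0.4 × 15.1 / ln(6.0/0.158) = 0.4 × 15.1 / 3.6369
   = 6.0400 / 3.6369 = 1.6607 m/s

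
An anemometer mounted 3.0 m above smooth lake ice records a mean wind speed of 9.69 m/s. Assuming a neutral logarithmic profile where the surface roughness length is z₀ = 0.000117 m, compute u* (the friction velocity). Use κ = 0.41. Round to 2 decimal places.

u* ≈ 0.39 m/s

Log law: V(z) = (u*/κ) · ln(z/z₀) ⇒ u* = κ · V / ln(z/z₀)
u* = 0.41 × 9.69 / ln(3.0/0.000117) = 0.41 × 9.69 / 10.1519
   = 3.9729 / 10.1519 = 0.3913 m/s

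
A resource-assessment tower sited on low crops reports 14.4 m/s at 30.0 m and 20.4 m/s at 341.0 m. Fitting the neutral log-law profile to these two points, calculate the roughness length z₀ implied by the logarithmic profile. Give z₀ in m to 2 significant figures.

Log law: V(z) ∝ ln(z/z₀). With r = V₁/V₂ = 14.4/20.4 = 0.70588,
r · ln(z₂/z₀) = ln(z₁/z₀) ⇒ ln z₀ = (ln z₁ − r·ln z₂)/(1 − r)
ln z₀ = (3.40120 − 0.70588×5.83188) / 0.29412 = -2.4324
z₀ = exp(-2.4324) = 0.08782 m

z₀ ≈ 0.088 m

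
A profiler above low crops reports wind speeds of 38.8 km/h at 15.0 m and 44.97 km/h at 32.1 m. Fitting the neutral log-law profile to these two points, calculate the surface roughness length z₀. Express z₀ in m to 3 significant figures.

Log law: V(z) ∝ ln(z/z₀). With r = V₁/V₂ = 38.8/44.97 = 0.86280,
r · ln(z₂/z₀) = ln(z₁/z₀) ⇒ ln z₀ = (ln z₁ − r·ln z₂)/(1 − r)
ln z₀ = (2.70805 − 0.86280×3.46886) / 0.13720 = -2.0763
z₀ = exp(-2.0763) = 0.1254 m

z₀ ≈ 0.125 m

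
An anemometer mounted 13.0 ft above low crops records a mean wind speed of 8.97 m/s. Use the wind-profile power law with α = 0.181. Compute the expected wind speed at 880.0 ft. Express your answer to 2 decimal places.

Power-law profile: V₂ = V₁ · (z₂/z₁)^α
V₂ = 8.97 × (880.0/13.0)^0.181 = 8.97 × (67.6923)^0.181
    = 8.97 × 2.1445 = 19.2362 m/s

19.24 m/s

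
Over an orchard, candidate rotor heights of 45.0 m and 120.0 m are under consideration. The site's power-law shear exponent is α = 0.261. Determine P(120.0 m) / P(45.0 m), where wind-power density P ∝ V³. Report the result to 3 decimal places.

2.155

Speed ratio: V_B/V_A = (z_B/z_A)^α = (120.0/45.0)^0.261 = (2.6667)^0.261 = 1.29175
Power-density ratio: P_B/P_A = (V_B/V_A)³ = (1.29175)³ = 2.15543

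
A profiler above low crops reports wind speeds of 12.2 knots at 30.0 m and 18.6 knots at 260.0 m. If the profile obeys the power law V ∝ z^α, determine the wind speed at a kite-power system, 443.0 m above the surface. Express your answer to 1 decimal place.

20.6 knots

First find α: α = ln(V₂/V₁)/ln(z₂/z₁) = ln(18.6/12.2)/ln(260.0/30.0) = 0.42173/2.15948 = 0.1953
Extrapolate from 260.0 m to 443.0 m: V₃ = 18.6 × (443.0/260.0)^0.1953 = 18.6 × 1.1097 = 20.6400 knots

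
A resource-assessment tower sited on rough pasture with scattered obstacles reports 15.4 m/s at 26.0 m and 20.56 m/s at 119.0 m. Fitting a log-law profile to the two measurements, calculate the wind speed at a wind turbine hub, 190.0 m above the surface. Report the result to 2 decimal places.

22.15 m/s

Log law: V ∝ ln(z/z₀). From the pair, with r = V₁/V₂ = 0.74903,
ln z₀ = (ln z₁ − r·ln z₂)/(1 − r) = (3.2581 − 0.74903×4.7791)/0.25097 = -1.2814 → z₀ = 0.2776 m
V₃ = V₁ · ln(z₃/z₀)/ln(z₁/z₀) = 15.4 × 6.5284/4.5395 = 22.1473 m/s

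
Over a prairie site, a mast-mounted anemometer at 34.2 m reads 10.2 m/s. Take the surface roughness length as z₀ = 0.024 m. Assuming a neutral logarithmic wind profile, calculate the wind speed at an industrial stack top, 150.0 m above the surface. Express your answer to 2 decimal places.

12.28 m/s

Log law: V(z) ∝ ln(z/z₀), so V₂/V₁ = ln(z₂/z₀) / ln(z₁/z₀).
ln(150.0/0.024) = 8.7403, ln(34.2/0.024) = 7.2619
V₂ = 10.2 × 8.7403/7.2619 = 10.2 × 1.2036 = 12.2766 m/s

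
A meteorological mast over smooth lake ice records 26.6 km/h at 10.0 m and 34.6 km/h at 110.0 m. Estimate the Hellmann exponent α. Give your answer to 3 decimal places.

α ≈ 0.110

Power law: V₂/V₁ = (z₂/z₁)^α ⇒ α = ln(V₂/V₁) / ln(z₂/z₁)
α = ln(34.6/26.6) / ln(110.0/10.0) = ln(1.3008) / ln(11.0000)
  = 0.26294 / 2.39790 = 0.10966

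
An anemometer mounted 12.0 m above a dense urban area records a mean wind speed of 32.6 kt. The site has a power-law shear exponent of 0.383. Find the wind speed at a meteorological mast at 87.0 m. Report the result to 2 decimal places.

Power-law profile: V₂ = V₁ · (z₂/z₁)^α
V₂ = 32.6 × (87.0/12.0)^0.383 = 32.6 × (7.2500)^0.383
    = 32.6 × 2.1355 = 69.6189 kt

69.62 kt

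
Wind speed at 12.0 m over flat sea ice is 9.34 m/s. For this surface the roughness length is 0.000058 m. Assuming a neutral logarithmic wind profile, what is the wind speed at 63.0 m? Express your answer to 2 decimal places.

Log law: V(z) ∝ ln(z/z₀), so V₂/V₁ = ln(z₂/z₀) / ln(z₁/z₀).
ln(63.0/0.000058) = 13.8982, ln(12.0/0.000058) = 12.2400
V₂ = 9.34 × 13.8982/12.2400 = 9.34 × 1.1355 = 10.6053 m/s

10.61 m/s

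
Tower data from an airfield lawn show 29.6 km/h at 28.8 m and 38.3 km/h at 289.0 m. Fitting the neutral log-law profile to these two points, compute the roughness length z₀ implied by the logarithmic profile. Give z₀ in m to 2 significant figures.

z₀ ≈ 0.011 m

Log law: V(z) ∝ ln(z/z₀). With r = V₁/V₂ = 29.6/38.3 = 0.77285,
r · ln(z₂/z₀) = ln(z₁/z₀) ⇒ ln z₀ = (ln z₁ − r·ln z₂)/(1 − r)
ln z₀ = (3.36038 − 0.77285×5.66643) / 0.22715 = -4.4855
z₀ = exp(-4.4855) = 0.01127 m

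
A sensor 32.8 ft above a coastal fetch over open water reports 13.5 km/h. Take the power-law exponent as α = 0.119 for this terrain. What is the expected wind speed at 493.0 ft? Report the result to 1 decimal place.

18.6 km/h

Power-law profile: V₂ = V₁ · (z₂/z₁)^α
V₂ = 13.5 × (493.0/32.8)^0.119 = 13.5 × (15.0305)^0.119
    = 13.5 × 1.3806 = 18.6378 km/h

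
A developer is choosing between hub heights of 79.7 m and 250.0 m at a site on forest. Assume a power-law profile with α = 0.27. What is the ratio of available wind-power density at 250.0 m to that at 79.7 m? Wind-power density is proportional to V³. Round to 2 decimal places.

Speed ratio: V_B/V_A = (z_B/z_A)^α = (250.0/79.7)^0.27 = (3.1368)^0.27 = 1.36160
Power-density ratio: P_B/P_A = (V_B/V_A)³ = (1.36160)³ = 2.52435

2.52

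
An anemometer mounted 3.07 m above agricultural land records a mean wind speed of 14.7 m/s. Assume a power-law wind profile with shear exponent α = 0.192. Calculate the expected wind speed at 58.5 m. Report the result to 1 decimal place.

Power-law profile: V₂ = V₁ · (z₂/z₁)^α
V₂ = 14.7 × (58.5/3.07)^0.192 = 14.7 × (19.0554)^0.192
    = 14.7 × 1.7610 = 25.8869 m/s

25.9 m/s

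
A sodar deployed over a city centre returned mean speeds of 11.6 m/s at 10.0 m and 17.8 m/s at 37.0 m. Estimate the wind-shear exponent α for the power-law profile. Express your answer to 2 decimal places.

α ≈ 0.33

Power law: V₂/V₁ = (z₂/z₁)^α ⇒ α = ln(V₂/V₁) / ln(z₂/z₁)
α = ln(17.8/11.6) / ln(37.0/10.0) = ln(1.5345) / ln(3.7000)
  = 0.42819 / 1.30833 = 0.32728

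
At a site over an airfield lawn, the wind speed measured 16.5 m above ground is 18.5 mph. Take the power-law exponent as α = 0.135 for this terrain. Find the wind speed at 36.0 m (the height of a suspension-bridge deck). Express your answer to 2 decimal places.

20.55 mph

Power-law profile: V₂ = V₁ · (z₂/z₁)^α
V₂ = 18.5 × (36.0/16.5)^0.135 = 18.5 × (2.1818)^0.135
    = 18.5 × 1.1111 = 20.5548 mph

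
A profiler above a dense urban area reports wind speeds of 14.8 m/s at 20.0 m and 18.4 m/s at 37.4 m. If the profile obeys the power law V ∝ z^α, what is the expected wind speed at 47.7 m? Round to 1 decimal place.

First find α: α = ln(V₂/V₁)/ln(z₂/z₁) = ln(18.4/14.8)/ln(37.4/20.0) = 0.21772/0.62594 = 0.3478
Extrapolate from 37.4 m to 47.7 m: V₃ = 18.4 × (47.7/37.4)^0.3478 = 18.4 × 1.0883 = 20.0247 m/s

20.0 m/s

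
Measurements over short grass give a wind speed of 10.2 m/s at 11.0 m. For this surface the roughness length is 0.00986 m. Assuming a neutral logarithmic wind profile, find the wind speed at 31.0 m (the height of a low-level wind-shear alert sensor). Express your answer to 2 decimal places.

11.71 m/s

Log law: V(z) ∝ ln(z/z₀), so V₂/V₁ = ln(z₂/z₀) / ln(z₁/z₀).
ln(31.0/0.00986) = 8.0533, ln(11.0/0.00986) = 7.0172
V₂ = 10.2 × 8.0533/7.0172 = 10.2 × 1.1477 = 11.7060 m/s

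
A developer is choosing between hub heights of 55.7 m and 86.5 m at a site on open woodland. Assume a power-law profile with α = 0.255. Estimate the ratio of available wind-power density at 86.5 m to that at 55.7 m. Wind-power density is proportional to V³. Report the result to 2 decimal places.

1.40

Speed ratio: V_B/V_A = (z_B/z_A)^α = (86.5/55.7)^0.255 = (1.5530)^0.255 = 1.11878
Power-density ratio: P_B/P_A = (V_B/V_A)³ = (1.11878)³ = 1.40035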